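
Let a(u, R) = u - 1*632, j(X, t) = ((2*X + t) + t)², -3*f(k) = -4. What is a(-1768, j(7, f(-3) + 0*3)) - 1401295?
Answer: -1403695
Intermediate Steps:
f(k) = 4/3 (f(k) = -⅓*(-4) = 4/3)
j(X, t) = (2*X + 2*t)² (j(X, t) = ((t + 2*X) + t)² = (2*X + 2*t)²)
a(u, R) = -632 + u (a(u, R) = u - 632 = -632 + u)
a(-1768, j(7, f(-3) + 0*3)) - 1401295 = (-632 - 1768) - 1401295 = -2400 - 1401295 = -1403695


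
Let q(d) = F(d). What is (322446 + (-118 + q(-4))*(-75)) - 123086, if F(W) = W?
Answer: 208510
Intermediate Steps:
q(d) = d
(322446 + (-118 + q(-4))*(-75)) - 123086 = (322446 + (-118 - 4)*(-75)) - 123086 = (322446 - 122*(-75)) - 123086 = (322446 + 9150) - 123086 = 331596 - 123086 = 208510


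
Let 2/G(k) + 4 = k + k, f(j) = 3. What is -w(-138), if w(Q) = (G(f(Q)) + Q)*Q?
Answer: -18906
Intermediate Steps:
G(k) = 2/(-4 + 2*k) (G(k) = 2/(-4 + (k + k)) = 2/(-4 + 2*k))
w(Q) = Q*(1 + Q) (w(Q) = (1/(-2 + 3) + Q)*Q = (1/1 + Q)*Q = (1 + Q)*Q = Q*(1 + Q))
-w(-138) = -(-138)*(1 - 138) = -(-138)*(-137) = -1*18906 = -18906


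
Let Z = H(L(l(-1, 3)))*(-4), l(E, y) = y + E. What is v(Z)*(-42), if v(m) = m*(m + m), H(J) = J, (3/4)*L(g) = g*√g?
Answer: -57344/3 ≈ -19115.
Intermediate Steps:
l(E, y) = E + y
L(g) = 4*g^(3/2)/3 (L(g) = 4*(g*√g)/3 = 4*g^(3/2)/3)
Z = -32*√2/3 (Z = (4*(-1 + 3)^(3/2)/3)*(-4) = (4*2^(3/2)/3)*(-4) = (4*(2*√2)/3)*(-4) = (8*√2/3)*(-4) = -32*√2/3 ≈ -15.085)
v(m) = 2*m² (v(m) = m*(2*m) = 2*m²)
v(Z)*(-42) = (2*(-32*√2/3)²)*(-42) = (2*(2048/9))*(-42) = (4096/9)*(-42) = -57344/3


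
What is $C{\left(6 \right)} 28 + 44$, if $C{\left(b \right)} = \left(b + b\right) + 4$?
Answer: $492$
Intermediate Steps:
$C{\left(b \right)} = 4 + 2 b$ ($C{\left(b \right)} = 2 b + 4 = 4 + 2 b$)
$C{\left(6 \right)} 28 + 44 = \left(4 + 2 \cdot 6\right) 28 + 44 = \left(4 + 12\right) 28 + 44 = 16 \cdot 28 + 44 = 448 + 44 = 492$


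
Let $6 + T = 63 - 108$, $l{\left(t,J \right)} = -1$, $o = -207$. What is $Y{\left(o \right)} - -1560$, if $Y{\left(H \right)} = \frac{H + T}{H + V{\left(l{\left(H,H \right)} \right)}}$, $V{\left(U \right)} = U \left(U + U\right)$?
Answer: $\frac{320058}{205} \approx 1561.3$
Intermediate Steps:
$V{\left(U \right)} = 2 U^{2}$ ($V{\left(U \right)} = U 2 U = 2 U^{2}$)
$T = -51$ ($T = -6 + \left(63 - 108\right) = -6 - 45 = -51$)
$Y{\left(H \right)} = \frac{-51 + H}{2 + H}$ ($Y{\left(H \right)} = \frac{H - 51}{H + 2 \left(-1\right)^{2}} = \frac{-51 + H}{H + 2 \cdot 1} = \frac{-51 + H}{H + 2} = \frac{-51 + H}{2 + H}$)
$Y{\left(o \right)} - -1560 = \frac{-51 - 207}{2 - 207} - -1560 = \frac{1}{-205} \left(-258\right) + 1560 = \left(- \frac{1}{205}\right) \left(-258\right) + 1560 = \frac{258}{205} + 1560 = \frac{320058}{205}$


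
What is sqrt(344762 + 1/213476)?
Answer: sqrt(3927873688080097)/106738 ≈ 587.16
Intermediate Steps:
sqrt(344762 + 1/213476) = sqrt(73598412713/213476) = sqrt(3927873688080097)/106738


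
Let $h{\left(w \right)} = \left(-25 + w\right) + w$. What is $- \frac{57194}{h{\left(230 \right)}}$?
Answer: $- \frac{57194}{435} \approx -131.48$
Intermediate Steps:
$h{\left(w \right)} = -25 + 2 w$
$- \frac{57194}{h{\left(230 \right)}} = - \frac{57194}{-25 + 2 \cdot 230} = - \frac{57194}{-25 + 460} = - \frac{57194}{435}$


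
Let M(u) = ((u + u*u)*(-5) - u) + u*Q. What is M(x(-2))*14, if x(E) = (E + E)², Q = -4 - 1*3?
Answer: -20832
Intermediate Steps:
Q = -7 (Q = -4 - 3 = -7)
x(E) = 4*E² (x(E) = (2*E)² = 4*E²)
M(u) = -13*u - 5*u² (M(u) = ((u + u*u)*(-5) - u) + u*(-7) = ((u + u²)*(-5) - u) - 7*u = ((-5*u - 5*u²) - u) - 7*u = (-6*u - 5*u²) - 7*u = -13*u - 5*u²)
M(x(-2))*14 = -4*(-2)²*(13 + 5*(4*(-2)²))*14 = -4*4*(13 + 5*(4*4))*14 = -1*16*(13 + 5*16)*14 = -1*16*(13 + 80)*14 = -1*16*93*14 = -1488*14 = -20832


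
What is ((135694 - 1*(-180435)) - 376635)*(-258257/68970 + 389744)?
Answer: -813212300202019/34485 ≈ -2.3582e+10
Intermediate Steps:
((135694 - 1*(-180435)) - 376635)*(-258257/68970 + 389744) = ((135694 + 180435) - 376635)*(-258257*1/68970 + 389744) = (316129 - 376635)*(-258257/68970 + 389744) = -60506*26880385423/68970 = -813212300202019/34485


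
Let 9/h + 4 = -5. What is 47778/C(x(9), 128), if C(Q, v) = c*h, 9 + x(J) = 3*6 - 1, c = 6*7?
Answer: -7963/7 ≈ -1137.6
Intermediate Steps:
c = 42
x(J) = 8 (x(J) = -9 + (3*6 - 1) = -9 + (18 - 1) = -9 + 17 = 8)
h = -1 (h = 9/(-4 - 5) = 9/(-9) = 9*(-⅑) = -1)
C(Q, v) = -42 (C(Q, v) = 42*(-1) = -42)
47778/C(x(9), 128) = 47778/(-42) = 47778*(-1/42) = -7963/7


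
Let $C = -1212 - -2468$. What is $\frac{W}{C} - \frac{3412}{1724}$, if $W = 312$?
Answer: $- \frac{117112}{67667} \approx -1.7307$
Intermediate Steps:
$C = 1256$ ($C = -1212 + 2468 = 1256$)
$\frac{W}{C} - \frac{3412}{1724} = \frac{312}{1256} - \frac{3412}{1724} = 312 \cdot \frac{1}{1256} - \frac{853}{431} = \frac{39}{157} - \frac{853}{431} = - \frac{117112}{67667}$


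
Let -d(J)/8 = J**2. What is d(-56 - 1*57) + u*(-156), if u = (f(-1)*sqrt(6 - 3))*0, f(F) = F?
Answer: -102152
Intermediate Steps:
d(J) = -8*J**2
u = 0 (u = -sqrt(6 - 3)*0 = -sqrt(3)*0 = 0)
d(-56 - 1*57) + u*(-156) = -8*(-56 - 1*57)**2 + 0*(-156) = -8*(-56 - 57)**2 + 0 = -8*(-113)**2 + 0 = -8*12769 + 0 = -102152 + 0 = -102152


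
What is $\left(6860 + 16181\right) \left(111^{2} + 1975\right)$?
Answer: $329394136$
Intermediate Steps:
$\left(6860 + 16181\right) \left(111^{2} + 1975\right) = 23041 \left(12321 + 1975\right) = 23041 \cdot 14296 = 329394136$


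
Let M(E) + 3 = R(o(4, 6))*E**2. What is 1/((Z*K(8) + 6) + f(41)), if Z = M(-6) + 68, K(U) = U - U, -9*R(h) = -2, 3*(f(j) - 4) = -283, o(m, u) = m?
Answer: -3/253 ≈ -0.011858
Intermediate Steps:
f(j) = -271/3 (f(j) = 4 + (1/3)*(-283) = 4 - 283/3 = -271/3)
R(h) = 2/9 (R(h) = -1/9*(-2) = 2/9)
M(E) = -3 + 2*E**2/9
K(U) = 0
Z = 73 (Z = (-3 + (2/9)*(-6)**2) + 68 = (-3 + (2/9)*36) + 68 = (-3 + 8) + 68 = 5 + 68 = 73)
1/((Z*K(8) + 6) + f(41)) = 1/((73*0 + 6) - 271/3) = 1/((0 + 6) - 271/3) = 1/(6 - 271/3) = 1/(-253/3) = -3/253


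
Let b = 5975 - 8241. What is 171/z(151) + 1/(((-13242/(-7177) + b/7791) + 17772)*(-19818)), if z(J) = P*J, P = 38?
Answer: 29543468090264869/991347579246730464 ≈ 0.029801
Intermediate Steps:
b = -2266
z(J) = 38*J
171/z(151) + 1/(((-13242/(-7177) + b/7791) + 17772)*(-19818)) = 171/((38*151)) + 1/(((-13242/(-7177) - 2266/7791) + 17772)*(-19818)) = 171/5738 - 1/19818/((-13242*(-1/7177) - 2266*1/7791) + 17772) = 171*(1/5738) - 1/19818/((13242/7177 - 2266/7791) + 17772) = 9/302 - 1/19818/(86905340/55916007 + 17772) = 9/302 - 1/19818/(993826181744/55916007) = 9/302 + (55916007/993826181744)*(-1/19818) = 9/302 - 18638669/6565215756600864 = 29543468090264869/991347579246730464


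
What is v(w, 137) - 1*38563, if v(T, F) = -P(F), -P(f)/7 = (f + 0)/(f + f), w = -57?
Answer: -77119/2 ≈ -38560.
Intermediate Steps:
P(f) = -7/2 (P(f) = -7*(f + 0)/(f + f) = -7*f/(2*f) = -7*f*1/(2*f) = -7*½ = -7/2)
v(T, F) = 7/2 (v(T, F) = -1*(-7/2) = 7/2)
v(w, 137) - 1*38563 = 7/2 - 1*38563 = 7/2 - 38563 = -77119/2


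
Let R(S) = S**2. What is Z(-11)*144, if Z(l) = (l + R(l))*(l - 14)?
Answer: -396000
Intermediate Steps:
Z(l) = (-14 + l)*(l + l**2) (Z(l) = (l + l**2)*(l - 14) = (l + l**2)*(-14 + l) = (-14 + l)*(l + l**2))
Z(-11)*144 = -11*(-14 + (-11)**2 - 13*(-11))*144 = -11*(-14 + 121 + 143)*144 = -11*250*144 = -2750*144 = -396000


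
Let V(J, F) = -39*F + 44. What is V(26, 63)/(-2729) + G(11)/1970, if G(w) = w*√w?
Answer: 2413/2729 + 11*√11/1970 ≈ 0.90273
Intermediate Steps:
V(J, F) = 44 - 39*F
G(w) = w^(3/2)
V(26, 63)/(-2729) + G(11)/1970 = (44 - 39*63)/(-2729) + 11^(3/2)/1970 = (44 - 2457)*(-1/2729) + (11*√11)*(1/1970) = -2413*(-1/2729) + 11*√11/1970 = 2413/2729 + 11*√11/1970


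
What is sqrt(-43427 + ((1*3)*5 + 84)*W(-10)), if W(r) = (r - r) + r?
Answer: I*sqrt(44417) ≈ 210.75*I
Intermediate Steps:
W(r) = r (W(r) = 0 + r = r)
sqrt(-43427 + ((1*3)*5 + 84)*W(-10)) = sqrt(-43427 + ((1*3)*5 + 84)*(-10)) = sqrt(-43427 + (3*5 + 84)*(-10)) = sqrt(-43427 + (15 + 84)*(-10)) = sqrt(-43427 + 99*(-10)) = sqrt(-43427 - 990) = sqrt(-44417) = I*sqrt(44417)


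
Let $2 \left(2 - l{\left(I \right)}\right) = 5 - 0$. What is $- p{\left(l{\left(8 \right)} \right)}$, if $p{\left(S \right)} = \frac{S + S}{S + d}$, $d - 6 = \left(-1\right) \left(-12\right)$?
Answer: $\frac{2}{35} \approx 0.057143$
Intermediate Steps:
$l{\left(I \right)} = - \frac{1}{2}$ ($l{\left(I \right)} = 2 - \frac{5 - 0}{2} = 2 - \frac{5 + 0}{2} = 2 - \frac{5}{2} = - \frac{1}{2}$)
$d = 18$ ($d = 6 - -12 = 6 + 12 = 18$)
$p{\left(S \right)} = \frac{2 S}{18 + S}$ ($p{\left(S \right)} = \frac{S + S}{S + 18} = \frac{2 S}{18 + S}$)
$- p{\left(l{\left(8 \right)} \right)} = - \frac{2 \left(-1\right)}{2 \left(18 - \frac{1}{2}\right)} = - \frac{2 \left(-1\right)}{2 \cdot \frac{35}{2}} = - \frac{2 \left(-1\right) 2}{2 \cdot 35} = \left(-1\right) \left(- \frac{2}{35}\right) = \frac{2}{35}$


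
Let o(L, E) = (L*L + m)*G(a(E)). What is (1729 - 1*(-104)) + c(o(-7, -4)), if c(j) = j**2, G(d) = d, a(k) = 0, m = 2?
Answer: 1833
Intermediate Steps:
o(L, E) = 0 (o(L, E) = (L*L + 2)*0 = (L**2 + 2)*0 = (2 + L**2)*0 = 0)
(1729 - 1*(-104)) + c(o(-7, -4)) = (1729 - 1*(-104)) + 0**2 = (1729 + 104) + 0 = 1833 + 0 = 1833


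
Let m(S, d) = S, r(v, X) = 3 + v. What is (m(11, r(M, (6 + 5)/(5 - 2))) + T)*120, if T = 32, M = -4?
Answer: 5160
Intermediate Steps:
(m(11, r(M, (6 + 5)/(5 - 2))) + T)*120 = (11 + 32)*120 = 43*120 = 5160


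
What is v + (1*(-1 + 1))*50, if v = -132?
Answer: -132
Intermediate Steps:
v + (1*(-1 + 1))*50 = -132 + (1*(-1 + 1))*50 = -132 + (1*0)*50 = -132 + 0*50 = -132 + 0 = -132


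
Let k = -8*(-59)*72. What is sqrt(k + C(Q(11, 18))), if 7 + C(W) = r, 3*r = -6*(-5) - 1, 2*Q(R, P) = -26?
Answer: 2*sqrt(76470)/3 ≈ 184.35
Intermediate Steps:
k = 33984 (k = 472*72 = 33984)
Q(R, P) = -13 (Q(R, P) = (1/2)*(-26) = -13)
r = 29/3 (r = (-6*(-5) - 1)/3 = (30 - 1)/3 = (1/3)*29 = 29/3 ≈ 9.6667)
C(W) = 8/3 (C(W) = -7 + 29/3 = 8/3)
sqrt(k + C(Q(11, 18))) = sqrt(33984 + 8/3) = sqrt(101960/3) = 2*sqrt(76470)/3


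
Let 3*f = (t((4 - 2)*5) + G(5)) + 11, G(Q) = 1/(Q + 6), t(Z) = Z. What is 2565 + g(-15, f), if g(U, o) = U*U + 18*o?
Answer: 32082/11 ≈ 2916.5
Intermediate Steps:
G(Q) = 1/(6 + Q)
f = 232/33 (f = (((4 - 2)*5 + 1/(6 + 5)) + 11)/3 = ((2*5 + 1/11) + 11)/3 = ((10 + 1/11) + 11)/3 = (111/11 + 11)/3 = (⅓)*(232/11) = 232/33 ≈ 7.0303)
g(U, o) = U² + 18*o
2565 + g(-15, f) = 2565 + ((-15)² + 18*(232/33)) = 2565 + (225 + 1392/11) = 2565 + 3867/11 = 32082/11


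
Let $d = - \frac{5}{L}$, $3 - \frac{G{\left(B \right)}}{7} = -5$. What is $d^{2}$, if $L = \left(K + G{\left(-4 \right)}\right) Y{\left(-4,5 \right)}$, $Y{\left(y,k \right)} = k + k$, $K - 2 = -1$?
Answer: $\frac{1}{12996} \approx 7.6947 \cdot 10^{-5}$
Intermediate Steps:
$K = 1$ ($K = 2 - 1 = 1$)
$G{\left(B \right)} = 56$ ($G{\left(B \right)} = 21 - -35 = 21 + 35 = 56$)
$Y{\left(y,k \right)} = 2 k$
$L = 570$ ($L = \left(1 + 56\right) 2 \cdot 5 = 57 \cdot 10 = 570$)
$d = - \frac{1}{114}$ ($d = - \frac{5}{570} = \left(-5\right) \frac{1}{570} = - \frac{1}{114} \approx -0.0087719$)
$d^{2} = \left(- \frac{1}{114}\right)^{2} = \frac{1}{12996}$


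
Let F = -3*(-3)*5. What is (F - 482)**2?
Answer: 190969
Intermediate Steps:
F = 45 (F = 9*5 = 45)
(F - 482)**2 = (45 - 482)**2 = (-437)**2 = 190969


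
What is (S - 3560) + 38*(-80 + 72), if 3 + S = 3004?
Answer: -863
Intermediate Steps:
S = 3001 (S = -3 + 3004 = 3001)
(S - 3560) + 38*(-80 + 72) = (3001 - 3560) + 38*(-80 + 72) = -559 + 38*(-8) = -559 - 304 = -863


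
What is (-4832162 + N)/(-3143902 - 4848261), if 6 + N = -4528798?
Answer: 9360966/7992163 ≈ 1.1713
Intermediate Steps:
N = -4528804 (N = -6 - 4528798 = -4528804)
(-4832162 + N)/(-3143902 - 4848261) = (-4832162 - 4528804)/(-3143902 - 4848261) = -9360966/(-7992163) = -9360966*(-1/7992163) = 9360966/7992163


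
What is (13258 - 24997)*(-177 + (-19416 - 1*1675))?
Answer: 249665052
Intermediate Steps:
(13258 - 24997)*(-177 + (-19416 - 1*1675)) = -11739*(-177 + (-19416 - 1675)) = -11739*(-177 - 21091) = -11739*(-21268) = 249665052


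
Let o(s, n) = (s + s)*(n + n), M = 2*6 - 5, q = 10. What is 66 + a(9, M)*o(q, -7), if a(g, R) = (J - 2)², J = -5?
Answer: -13654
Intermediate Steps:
M = 7 (M = 12 - 5 = 7)
a(g, R) = 49 (a(g, R) = (-5 - 2)² = (-7)² = 49)
o(s, n) = 4*n*s (o(s, n) = (2*s)*(2*n) = 4*n*s)
66 + a(9, M)*o(q, -7) = 66 + 49*(4*(-7)*10) = 66 + 49*(-280) = 66 - 13720 = -13654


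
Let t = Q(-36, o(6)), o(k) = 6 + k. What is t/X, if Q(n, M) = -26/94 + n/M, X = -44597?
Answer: 22/299437 ≈ 7.3471e-5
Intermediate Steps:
Q(n, M) = -13/47 + n/M (Q(n, M) = -26*1/94 + n/M = -13/47 + n/M)
t = -154/47 (t = -13/47 - 36/(6 + 6) = -13/47 - 36/12 = -13/47 - 36*1/12 = -13/47 - 3 = -154/47 ≈ -3.2766)
t/X = -154/47/(-44597) = -154/47*(-1/44597) = 22/299437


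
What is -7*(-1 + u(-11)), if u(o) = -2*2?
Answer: 35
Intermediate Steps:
u(o) = -4
-7*(-1 + u(-11)) = -7*(-1 - 4) = -7*(-5) = 35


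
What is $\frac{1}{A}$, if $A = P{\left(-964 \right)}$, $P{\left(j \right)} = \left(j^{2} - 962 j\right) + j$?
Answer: $\frac{1}{1855700} \approx 5.3888 \cdot 10^{-7}$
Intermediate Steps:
$P{\left(j \right)} = j^{2} - 961 j$
$A = 1855700$ ($A = - 964 \left(-961 - 964\right) = \left(-964\right) \left(-1925\right) = 1855700$)
$\frac{1}{A} = \frac{1}{1855700}$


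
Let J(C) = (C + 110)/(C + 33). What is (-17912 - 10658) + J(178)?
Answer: -6027982/211 ≈ -28569.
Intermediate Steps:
J(C) = (110 + C)/(33 + C)
(-17912 - 10658) + J(178) = (-17912 - 10658) + (110 + 178)/(33 + 178) = -28570 + 288/211 = -6027982/211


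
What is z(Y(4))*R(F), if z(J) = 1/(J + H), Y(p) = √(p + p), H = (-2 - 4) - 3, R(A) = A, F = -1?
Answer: 9/73 + 2*√2/73 ≈ 0.16203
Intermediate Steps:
H = -9 (H = -6 - 3 = -9)
Y(p) = √2*√p (Y(p) = √(2*p) = √2*√p)
z(J) = 1/(-9 + J) (z(J) = 1/(J - 9) = 1/(-9 + J))
z(Y(4))*R(F) = -1/(-9 + √2*√4) = -1/(-9 + √2*2) = -1/(-9 + 2*√2)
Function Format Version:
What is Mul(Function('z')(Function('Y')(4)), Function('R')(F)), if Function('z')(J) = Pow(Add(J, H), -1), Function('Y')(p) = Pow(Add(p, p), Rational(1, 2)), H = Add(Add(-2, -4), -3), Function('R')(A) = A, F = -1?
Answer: Add(Rational(9, 73), Mul(Rational(2, 73), Pow(2, Rational(1, 2)))) ≈ 0.16203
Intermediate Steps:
H = -9 (H = Add(-6, -3) = -9)
Function('Y')(p) = Mul(Pow(2, Rational(1, 2)), Pow(p, Rational(1, 2))) (Function('Y')(p) = Pow(Mul(2, p), Rational(1, 2)) = Mul(Pow(2, Rational(1, 2)), Pow(p, Rational(1, 2))))
Function('z')(J) = Pow(Add(-9, J), -1) (Function('z')(J) = Pow(Add(J, -9), -1) = Pow(Add(-9, J), -1))
Mul(Function('z')(Function('Y')(4)), Function('R')(F)) = Mul(Pow(Add(-9, Mul(Pow(2, Rational(1, 2)), Pow(4, Rational(1, 2)))), -1), -1) = Mul(Pow(Add(-9, Mul(Pow(2, Rational(1, 2)), 2)), -1), -1) = Mul(Pow(Add(-9, Mul(2, Pow(2, Rational(1, 2)))), -1), -1) = Mul(-1, Pow(Add(-9, Mul(2, Pow(2, Rational(1, 2)))), -1))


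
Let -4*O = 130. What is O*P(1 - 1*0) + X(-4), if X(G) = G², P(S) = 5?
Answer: -293/2 ≈ -146.50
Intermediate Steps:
O = -65/2 (O = -¼*130 = -65/2 ≈ -32.500)
O*P(1 - 1*0) + X(-4) = -65/2*5 + (-4)² = -325/2 + 16 = -293/2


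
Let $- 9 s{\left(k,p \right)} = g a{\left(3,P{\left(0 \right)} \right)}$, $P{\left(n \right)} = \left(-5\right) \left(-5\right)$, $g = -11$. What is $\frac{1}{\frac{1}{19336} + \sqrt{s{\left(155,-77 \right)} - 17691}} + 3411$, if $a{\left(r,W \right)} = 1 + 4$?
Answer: $\frac{202983080533654707}{59508378930953} - \frac{2243285376 i \sqrt{39791}}{59508378930953} \approx 3411.0 - 0.0075197 i$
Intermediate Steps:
$P{\left(n \right)} = 25$
$a{\left(r,W \right)} = 5$
$s{\left(k,p \right)} = \frac{55}{9}$ ($s{\left(k,p \right)} = - \frac{\left(-11\right) 5}{9} = \left(- \frac{1}{9}\right) \left(-55\right) = \frac{55}{9}$)
$\frac{1}{\frac{1}{19336} + \sqrt{s{\left(155,-77 \right)} - 17691}} + 3411 = \frac{1}{\frac{1}{19336} + \sqrt{\frac{55}{9} - 17691}} + 3411 = \frac{1}{\frac{1}{19336} + \sqrt{- \frac{159164}{9}}} + 3411 = \frac{1}{\frac{1}{19336} + \frac{2 i \sqrt{39791}}{3}} + 3411 = 3411 + \frac{1}{\frac{1}{19336} + \frac{2 i \sqrt{39791}}{3}}$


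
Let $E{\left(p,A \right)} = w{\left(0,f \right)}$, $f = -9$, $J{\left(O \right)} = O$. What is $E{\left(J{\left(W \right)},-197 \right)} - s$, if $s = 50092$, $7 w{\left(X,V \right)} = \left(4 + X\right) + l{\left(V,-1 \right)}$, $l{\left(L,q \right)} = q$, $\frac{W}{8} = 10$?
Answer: $- \frac{350641}{7} \approx -50092.0$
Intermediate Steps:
$W = 80$ ($W = 8 \cdot 10 = 80$)
$w{\left(X,V \right)} = \frac{3}{7} + \frac{X}{7}$ ($w{\left(X,V \right)} = \frac{\left(4 + X\right) - 1}{7} = \frac{3 + X}{7} = \frac{3}{7} + \frac{X}{7}$)
$E{\left(p,A \right)} = \frac{3}{7}$ ($E{\left(p,A \right)} = \frac{3}{7} + \frac{1}{7} \cdot 0 = \frac{3}{7} + 0 = \frac{3}{7}$)
$E{\left(J{\left(W \right)},-197 \right)} - s = \frac{3}{7} - 50092 = - \frac{350641}{7}$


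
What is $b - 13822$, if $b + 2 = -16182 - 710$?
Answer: $-30716$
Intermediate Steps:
$b = -16894$ ($b = -2 - 16892 = -16894$)
$b - 13822 = -16894 - 13822 = -30716$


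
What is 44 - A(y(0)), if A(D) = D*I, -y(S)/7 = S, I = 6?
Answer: 44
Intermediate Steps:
y(S) = -7*S
A(D) = 6*D (A(D) = D*6 = 6*D)
44 - A(y(0)) = 44 - 6*(-7*0) = 44 - 6*0 = 44 - 1*0 = 44 + 0 = 44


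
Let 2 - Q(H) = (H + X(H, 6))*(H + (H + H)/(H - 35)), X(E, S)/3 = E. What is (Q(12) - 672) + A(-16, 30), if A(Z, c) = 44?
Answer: -26494/23 ≈ -1151.9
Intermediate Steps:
X(E, S) = 3*E
Q(H) = 2 - 4*H*(H + 2*H/(-35 + H)) (Q(H) = 2 - (H + 3*H)*(H + (H + H)/(H - 35)) = 2 - 4*H*(H + (2*H)/(-35 + H)) = 2 - 4*H*(H + 2*H/(-35 + H)))
(Q(12) - 672) + A(-16, 30) = (2*(-35 + 12 - 2*12³ + 66*12²)/(-35 + 12) - 672) + 44 = (2*(-35 + 12 - 2*1728 + 66*144)/(-23) - 672) + 44 = (2*(-1/23)*(-35 + 12 - 3456 + 9504) - 672) + 44 = (2*(-1/23)*6025 - 672) + 44 = (-12050/23 - 672) + 44 = -27506/23 + 44 = -26494/23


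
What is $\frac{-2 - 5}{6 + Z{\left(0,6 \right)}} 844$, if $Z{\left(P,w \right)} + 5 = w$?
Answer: $-844$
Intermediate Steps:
$Z{\left(P,w \right)} = -5 + w$
$\frac{-2 - 5}{6 + Z{\left(0,6 \right)}} 844 = \frac{-2 - 5}{6 + \left(-5 + 6\right)} 844 = - \frac{7}{6 + 1} \cdot 844 = - \frac{7}{7} \cdot 844 = \left(-7\right) \frac{1}{7} \cdot 844 = \left(-1\right) 844 = -844$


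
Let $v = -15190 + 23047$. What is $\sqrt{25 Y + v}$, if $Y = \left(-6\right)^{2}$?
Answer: $3 \sqrt{973} \approx 93.579$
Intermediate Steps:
$v = 7857$
$Y = 36$
$\sqrt{25 Y + v} = \sqrt{25 \cdot 36 + 7857} = \sqrt{900 + 7857} = \sqrt{8757} = 3 \sqrt{973}$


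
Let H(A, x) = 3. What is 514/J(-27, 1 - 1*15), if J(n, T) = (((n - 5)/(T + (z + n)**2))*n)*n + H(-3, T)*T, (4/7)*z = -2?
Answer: -941905/123621 ≈ -7.6193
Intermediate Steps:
z = -7/2 (z = (7/4)*(-2) = -7/2 ≈ -3.5000)
J(n, T) = 3*T + n**2*(-5 + n)/(T + (-7/2 + n)**2) (J(n, T) = (((n - 5)/(T + (-7/2 + n)**2))*n)*n + 3*T = (((-5 + n)/(T + (-7/2 + n)**2))*n)*n + 3*T = (n*(-5 + n)/(T + (-7/2 + n)**2))*n + 3*T = n**2*(-5 + n)/(T + (-7/2 + n)**2) + 3*T = 3*T + n**2*(-5 + n)/(T + (-7/2 + n)**2))
514/J(-27, 1 - 1*15) = 514/(((-20*(-27)**2 + 4*(-27)**3 + 12*(1 - 1*15)**2 + 3*(1 - 1*15)*(-7 + 2*(-27))**2)/((-7 + 2*(-27))**2 + 4*(1 - 1*15)))) = 514/(((-20*729 + 4*(-19683) + 12*(1 - 15)**2 + 3*(1 - 15)*(-7 - 54)**2)/((-7 - 54)**2 + 4*(1 - 15)))) = 514/(((-14580 - 78732 + 12*(-14)**2 + 3*(-14)*(-61)**2)/((-61)**2 + 4*(-14)))) = 514/(((-14580 - 78732 + 12*196 + 3*(-14)*3721)/(3721 - 56))) = 514/(((-14580 - 78732 + 2352 - 156282)/3665)) = 514/(((1/3665)*(-247242))) = 514/(-247242/3665) = 514*(-3665/247242) = -941905/123621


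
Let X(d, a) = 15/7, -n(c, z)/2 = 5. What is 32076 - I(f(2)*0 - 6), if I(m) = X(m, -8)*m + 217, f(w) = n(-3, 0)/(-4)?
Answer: 223103/7 ≈ 31872.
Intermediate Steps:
n(c, z) = -10 (n(c, z) = -2*5 = -10)
X(d, a) = 15/7 (X(d, a) = 15*(⅐) = 15/7)
f(w) = 5/2 (f(w) = -10/(-4) = -10*(-¼) = 5/2)
I(m) = 217 + 15*m/7 (I(m) = 15*m/7 + 217 = 217 + 15*m/7)
32076 - I(f(2)*0 - 6) = 32076 - (217 + 15*((5/2)*0 - 6)/7) = 32076 - (217 + 15*(0 - 6)/7) = 32076 - (217 + (15/7)*(-6)) = 32076 - (217 - 90/7) = 32076 - 1*1429/7 = 32076 - 1429/7 = 223103/7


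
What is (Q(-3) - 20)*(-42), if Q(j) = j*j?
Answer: 462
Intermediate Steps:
Q(j) = j²
(Q(-3) - 20)*(-42) = ((-3)² - 20)*(-42) = (9 - 20)*(-42) = -11*(-42) = 462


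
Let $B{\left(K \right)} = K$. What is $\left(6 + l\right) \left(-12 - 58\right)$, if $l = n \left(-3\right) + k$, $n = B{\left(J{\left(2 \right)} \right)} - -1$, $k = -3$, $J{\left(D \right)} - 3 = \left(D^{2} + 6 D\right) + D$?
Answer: $4410$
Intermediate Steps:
$J{\left(D \right)} = 3 + D^{2} + 7 D$ ($J{\left(D \right)} = 3 + \left(\left(D^{2} + 6 D\right) + D\right) = 3 + \left(D^{2} + 7 D\right) = 3 + D^{2} + 7 D$)
$n = 22$ ($n = \left(3 + 2^{2} + 7 \cdot 2\right) - -1 = \left(3 + 4 + 14\right) + 1 = 21 + 1 = 22$)
$l = -69$ ($l = 22 \left(-3\right) - 3 = -66 - 3 = -69$)
$\left(6 + l\right) \left(-12 - 58\right) = \left(6 - 69\right) \left(-12 - 58\right) = \left(-63\right) \left(-70\right) = 4410$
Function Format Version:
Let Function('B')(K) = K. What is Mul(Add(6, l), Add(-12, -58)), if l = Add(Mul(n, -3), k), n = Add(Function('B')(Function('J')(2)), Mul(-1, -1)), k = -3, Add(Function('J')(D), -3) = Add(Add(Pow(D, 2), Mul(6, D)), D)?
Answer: 4410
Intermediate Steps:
Function('J')(D) = Add(3, Pow(D, 2), Mul(7, D)) (Function('J')(D) = Add(3, Add(Add(Pow(D, 2), Mul(6, D)), D)) = Add(3, Add(Pow(D, 2), Mul(7, D))) = Add(3, Pow(D, 2), Mul(7, D)))
n = 22 (n = Add(Add(3, Pow(2, 2), Mul(7, 2)), Mul(-1, -1)) = Add(Add(3, 4, 14), 1) = Add(21, 1) = 22)
l = -69 (l = Add(Mul(22, -3), -3) = Add(-66, -3) = -69)
Mul(Add(6, l), Add(-12, -58)) = Mul(Add(6, -69), Add(-12, -58)) = Mul(-63, -70) = 4410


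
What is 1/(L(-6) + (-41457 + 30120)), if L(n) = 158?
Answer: -1/11179 ≈ -8.9453e-5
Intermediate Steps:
1/(L(-6) + (-41457 + 30120)) = 1/(158 + (-41457 + 30120)) = 1/(158 - 11337) = 1/(-11179) = -1/11179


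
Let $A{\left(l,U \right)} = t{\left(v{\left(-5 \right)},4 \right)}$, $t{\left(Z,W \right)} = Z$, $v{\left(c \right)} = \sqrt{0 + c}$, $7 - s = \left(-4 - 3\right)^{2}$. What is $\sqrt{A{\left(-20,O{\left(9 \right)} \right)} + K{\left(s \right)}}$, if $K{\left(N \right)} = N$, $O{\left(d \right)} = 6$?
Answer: $\sqrt{-42 + i \sqrt{5}} \approx 0.17246 + 6.483 i$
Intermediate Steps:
$s = -42$ ($s = 7 - \left(-4 - 3\right)^{2} = 7 - \left(-7\right)^{2} = 7 - 49 = -42$)
$v{\left(c \right)} = \sqrt{c}$
$A{\left(l,U \right)} = i \sqrt{5}$ ($A{\left(l,U \right)} = \sqrt{-5} = i \sqrt{5}$)
$\sqrt{A{\left(-20,O{\left(9 \right)} \right)} + K{\left(s \right)}} = \sqrt{i \sqrt{5} - 42} = \sqrt{-42 + i \sqrt{5}}$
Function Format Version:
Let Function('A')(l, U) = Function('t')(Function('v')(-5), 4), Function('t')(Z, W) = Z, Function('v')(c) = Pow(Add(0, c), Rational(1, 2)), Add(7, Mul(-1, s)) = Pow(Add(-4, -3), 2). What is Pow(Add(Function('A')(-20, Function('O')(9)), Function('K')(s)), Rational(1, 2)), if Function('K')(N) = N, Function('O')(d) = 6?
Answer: Pow(Add(-42, Mul(I, Pow(5, Rational(1, 2)))), Rational(1, 2)) ≈ Add(0.17246, Mul(6.4830, I))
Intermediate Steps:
s = -42 (s = Add(7, Mul(-1, Pow(Add(-4, -3), 2))) = Add(7, Mul(-1, Pow(-7, 2))) = Add(7, Mul(-1, 49)) = Add(7, -49) = -42)
Function('v')(c) = Pow(c, Rational(1, 2))
Function('A')(l, U) = Mul(I, Pow(5, Rational(1, 2))) (Function('A')(l, U) = Pow(-5, Rational(1, 2)) = Mul(I, Pow(5, Rational(1, 2))))
Pow(Add(Function('A')(-20, Function('O')(9)), Function('K')(s)), Rational(1, 2)) = Pow(Add(Mul(I, Pow(5, Rational(1, 2))), -42), Rational(1, 2)) = Pow(Add(-42, Mul(I, Pow(5, Rational(1, 2)))), Rational(1, 2))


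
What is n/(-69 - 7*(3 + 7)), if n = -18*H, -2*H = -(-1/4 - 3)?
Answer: -117/556 ≈ -0.21043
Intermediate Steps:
H = -13/8 (H = -(-1)*(-1/4 - 3)/2 = -(-1)*(-1*¼ - 3)/2 = -(-1)*(-¼ - 3)/2 = -(-1)*(-13)/(2*4) = -½*13/4 = -13/8 ≈ -1.6250)
n = 117/4 (n = -18*(-13/8) = 117/4 ≈ 29.250)
n/(-69 - 7*(3 + 7)) = 117/(4*(-69 - 7*(3 + 7))) = 117/(4*(-69 - 7*10)) = 117/(4*(-69 - 1*70)) = 117/(4*(-69 - 70)) = (117/4)/(-139) = (117/4)*(-1/139) = -117/556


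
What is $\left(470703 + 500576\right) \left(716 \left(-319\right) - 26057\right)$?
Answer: $-247152625619$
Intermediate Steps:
$\left(470703 + 500576\right) \left(716 \left(-319\right) - 26057\right) = 971279 \left(-228404 - 26057\right) = 971279 \left(-254461\right) = -247152625619$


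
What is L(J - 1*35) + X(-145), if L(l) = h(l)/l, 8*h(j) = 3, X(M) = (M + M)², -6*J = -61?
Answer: 50123591/596 ≈ 84100.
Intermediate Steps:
J = 61/6 (J = -⅙*(-61) = 61/6 ≈ 10.167)
X(M) = 4*M² (X(M) = (2*M)² = 4*M²)
h(j) = 3/8 (h(j) = (⅛)*3 = 3/8)
L(l) = 3/(8*l)
L(J - 1*35) + X(-145) = 3/(8*(61/6 - 1*35)) + 4*(-145)² = 3/(8*(61/6 - 35)) + 4*21025 = 3/(8*(-149/6)) + 84100 = (3/8)*(-6/149) + 84100 = -9/596 + 84100 = 50123591/596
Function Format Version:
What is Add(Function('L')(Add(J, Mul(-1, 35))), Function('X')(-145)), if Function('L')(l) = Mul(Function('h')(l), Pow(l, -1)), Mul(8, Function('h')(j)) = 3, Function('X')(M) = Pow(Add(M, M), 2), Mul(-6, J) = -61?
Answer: Rational(50123591, 596) ≈ 84100.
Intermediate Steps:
J = Rational(61, 6) (J = Mul(Rational(-1, 6), -61) = Rational(61, 6) ≈ 10.167)
Function('X')(M) = Mul(4, Pow(M, 2)) (Function('X')(M) = Pow(Mul(2, M), 2) = Mul(4, Pow(M, 2)))
Function('h')(j) = Rational(3, 8) (Function('h')(j) = Mul(Rational(1, 8), 3) = Rational(3, 8))
Function('L')(l) = Mul(Rational(3, 8), Pow(l, -1))
Add(Function('L')(Add(J, Mul(-1, 35))), Function('X')(-145)) = Add(Mul(Rational(3, 8), Pow(Add(Rational(61, 6), Mul(-1, 35)), -1)), Mul(4, Pow(-145, 2))) = Add(Mul(Rational(3, 8), Pow(Add(Rational(61, 6), -35), -1)), Mul(4, 21025)) = Add(Mul(Rational(3, 8), Pow(Rational(-149, 6), -1)), 84100) = Add(Mul(Rational(3, 8), Rational(-6, 149)), 84100) = Add(Rational(-9, 596), 84100) = Rational(50123591, 596)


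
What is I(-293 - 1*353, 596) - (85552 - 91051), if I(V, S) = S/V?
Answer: 1775879/323 ≈ 5498.1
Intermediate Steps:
I(-293 - 1*353, 596) - (85552 - 91051) = 596/(-293 - 1*353) - (85552 - 91051) = 596/(-293 - 353) - 1*(-5499) = 596/(-646) + 5499 = 596*(-1/646) + 5499 = -298/323 + 5499 = 1775879/323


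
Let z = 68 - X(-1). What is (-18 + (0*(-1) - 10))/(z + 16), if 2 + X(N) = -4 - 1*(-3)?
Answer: -28/87 ≈ -0.32184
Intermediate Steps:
X(N) = -3 (X(N) = -2 + (-4 - 1*(-3)) = -2 + (-4 + 3) = -2 - 1 = -3)
z = 71 (z = 68 - 1*(-3) = 68 + 3 = 71)
(-18 + (0*(-1) - 10))/(z + 16) = (-18 + (0*(-1) - 10))/(71 + 16) = (-18 + (0 - 10))/87 = (-18 - 10)*(1/87) = -28*1/87 = -28/87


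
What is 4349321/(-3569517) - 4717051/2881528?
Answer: -29370283976855/10285663181976 ≈ -2.8555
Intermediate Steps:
4349321/(-3569517) - 4717051/2881528 = 4349321*(-1/3569517) - 4717051*1/2881528 = -4349321/3569517 - 4717051/2881528 = -29370283976855/10285663181976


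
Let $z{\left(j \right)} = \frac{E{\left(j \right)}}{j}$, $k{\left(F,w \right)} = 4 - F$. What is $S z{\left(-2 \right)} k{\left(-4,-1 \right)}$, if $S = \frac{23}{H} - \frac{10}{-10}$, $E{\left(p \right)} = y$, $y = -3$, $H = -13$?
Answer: $- \frac{120}{13} \approx -9.2308$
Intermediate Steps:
$E{\left(p \right)} = -3$
$z{\left(j \right)} = - \frac{3}{j}$
$S = - \frac{10}{13}$ ($S = \frac{23}{-13} - \frac{10}{-10} = 23 \left(- \frac{1}{13}\right) - -1 = - \frac{23}{13} + 1 = - \frac{10}{13} \approx -0.76923$)
$S z{\left(-2 \right)} k{\left(-4,-1 \right)} = - \frac{10 - \frac{3}{-2} \left(4 - -4\right)}{13} = - \frac{10 \left(-3\right) \left(- \frac{1}{2}\right) \left(4 + 4\right)}{13} = - \frac{10 \cdot \frac{3}{2} \cdot 8}{13} = \left(- \frac{10}{13}\right) 12 = - \frac{120}{13}$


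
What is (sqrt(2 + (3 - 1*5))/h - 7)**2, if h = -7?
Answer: 49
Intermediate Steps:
(sqrt(2 + (3 - 1*5))/h - 7)**2 = (sqrt(2 + (3 - 1*5))/(-7) - 7)**2 = (sqrt(2 + (3 - 5))*(-1/7) - 7)**2 = (sqrt(2 - 2)*(-1/7) - 7)**2 = (sqrt(0)*(-1/7) - 7)**2 = (0*(-1/7) - 7)**2 = (0 - 7)**2 = (-7)**2 = 49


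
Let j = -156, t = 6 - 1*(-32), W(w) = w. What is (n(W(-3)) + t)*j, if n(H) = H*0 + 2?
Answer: -6240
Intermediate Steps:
n(H) = 2 (n(H) = 0 + 2 = 2)
t = 38 (t = 6 + 32 = 38)
(n(W(-3)) + t)*j = (2 + 38)*(-156) = 40*(-156) = -6240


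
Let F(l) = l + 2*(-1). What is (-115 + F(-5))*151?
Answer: -18422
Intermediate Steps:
F(l) = -2 + l (F(l) = l - 2 = -2 + l)
(-115 + F(-5))*151 = (-115 + (-2 - 5))*151 = (-115 - 7)*151 = -122*151 = -18422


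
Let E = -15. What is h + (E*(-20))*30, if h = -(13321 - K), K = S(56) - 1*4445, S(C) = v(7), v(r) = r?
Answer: -8759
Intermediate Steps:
S(C) = 7
K = -4438 (K = 7 - 1*4445 = 7 - 4445 = -4438)
h = -17759 (h = -(13321 - 1*(-4438)) = -(13321 + 4438) = -1*17759 = -17759)
h + (E*(-20))*30 = -17759 - 15*(-20)*30 = -17759 + 300*30 = -17759 + 9000 = -8759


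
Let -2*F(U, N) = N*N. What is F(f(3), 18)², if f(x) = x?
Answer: 26244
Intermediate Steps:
F(U, N) = -N²/2 (F(U, N) = -N*N/2 = -N²/2)
F(f(3), 18)² = (-½*18²)² = (-½*324)² = (-162)² = 26244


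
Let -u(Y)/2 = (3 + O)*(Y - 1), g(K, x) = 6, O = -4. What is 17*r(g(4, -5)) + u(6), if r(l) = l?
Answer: 112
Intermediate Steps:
u(Y) = -2 + 2*Y (u(Y) = -2*(3 - 4)*(Y - 1) = -(-2)*(-1 + Y) = -2*(1 - Y) = -2 + 2*Y)
17*r(g(4, -5)) + u(6) = 17*6 + (-2 + 2*6) = 102 + (-2 + 12) = 102 + 10 = 112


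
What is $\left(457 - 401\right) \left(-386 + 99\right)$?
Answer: $-16072$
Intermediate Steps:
$\left(457 - 401\right) \left(-386 + 99\right) = 56 \left(-287\right) = -16072$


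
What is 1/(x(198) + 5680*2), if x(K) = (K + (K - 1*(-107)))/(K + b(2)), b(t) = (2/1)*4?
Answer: 206/2340663 ≈ 8.8009e-5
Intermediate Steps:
b(t) = 8 (b(t) = (2*1)*4 = 2*4 = 8)
x(K) = (107 + 2*K)/(8 + K) (x(K) = (K + (K - 1*(-107)))/(K + 8) = (K + (K + 107))/(8 + K) = (K + (107 + K))/(8 + K) = (107 + 2*K)/(8 + K))
1/(x(198) + 5680*2) = 1/((107 + 2*198)/(8 + 198) + 5680*2) = 1/((107 + 396)/206 + 11360) = 1/((1/206)*503 + 11360) = 1/(503/206 + 11360) = 1/(2340663/206) = 206/2340663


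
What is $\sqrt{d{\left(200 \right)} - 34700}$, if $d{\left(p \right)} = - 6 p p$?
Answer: $10 i \sqrt{2747} \approx 524.12 i$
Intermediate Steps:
$d{\left(p \right)} = - 6 p^{2}$
$\sqrt{d{\left(200 \right)} - 34700} = \sqrt{- 6 \cdot 200^{2} - 34700} = \sqrt{\left(-6\right) 40000 - 34700} = \sqrt{-240000 - 34700} = \sqrt{-274700} = 10 i \sqrt{2747}$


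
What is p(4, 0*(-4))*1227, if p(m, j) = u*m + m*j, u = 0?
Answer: 0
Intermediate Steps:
p(m, j) = j*m (p(m, j) = 0*m + m*j = 0 + j*m = j*m)
p(4, 0*(-4))*1227 = ((0*(-4))*4)*1227 = (0*4)*1227 = 0*1227 = 0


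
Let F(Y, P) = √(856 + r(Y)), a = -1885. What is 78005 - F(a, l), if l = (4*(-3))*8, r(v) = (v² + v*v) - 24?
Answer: 78005 - 3*√789698 ≈ 75339.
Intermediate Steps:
r(v) = -24 + 2*v² (r(v) = (v² + v²) - 24 = 2*v² - 24 = -24 + 2*v²)
l = -96 (l = -12*8 = -96)
F(Y, P) = √(832 + 2*Y²) (F(Y, P) = √(856 + (-24 + 2*Y²)) = √(832 + 2*Y²))
78005 - F(a, l) = 78005 - √(832 + 2*(-1885)²) = 78005 - √(832 + 2*3553225) = 78005 - √(832 + 7106450) = 78005 - √7107282 = 78005 - 3*√789698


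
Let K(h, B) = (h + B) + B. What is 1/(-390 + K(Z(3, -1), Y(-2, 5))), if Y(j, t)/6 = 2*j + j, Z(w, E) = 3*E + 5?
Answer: -1/460 ≈ -0.0021739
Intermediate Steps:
Z(w, E) = 5 + 3*E
Y(j, t) = 18*j (Y(j, t) = 6*(2*j + j) = 6*(3*j) = 18*j)
K(h, B) = h + 2*B (K(h, B) = (B + h) + B = h + 2*B)
1/(-390 + K(Z(3, -1), Y(-2, 5))) = 1/(-390 + ((5 + 3*(-1)) + 2*(18*(-2)))) = 1/(-390 + ((5 - 3) + 2*(-36))) = 1/(-390 + (2 - 72)) = 1/(-390 - 70) = 1/(-460) = -1/460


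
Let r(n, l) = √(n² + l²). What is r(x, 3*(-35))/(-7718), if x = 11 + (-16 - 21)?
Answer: -√11701/7718 ≈ -0.014015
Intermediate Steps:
x = -26 (x = 11 - 37 = -26)
r(n, l) = √(l² + n²)
r(x, 3*(-35))/(-7718) = √((3*(-35))² + (-26)²)/(-7718) = √((-105)² + 676)*(-1/7718) = √(11025 + 676)*(-1/7718) = √11701*(-1/7718) = -√11701/7718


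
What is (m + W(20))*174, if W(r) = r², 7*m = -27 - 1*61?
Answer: 471888/7 ≈ 67413.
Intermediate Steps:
m = -88/7 (m = (-27 - 1*61)/7 = (-27 - 61)/7 = (⅐)*(-88) = -88/7 ≈ -12.571)
(m + W(20))*174 = (-88/7 + 20²)*174 = (-88/7 + 400)*174 = (2712/7)*174 = 471888/7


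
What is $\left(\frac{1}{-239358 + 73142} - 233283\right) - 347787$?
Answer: $- \frac{96583131121}{166216} \approx -5.8107 \cdot 10^{5}$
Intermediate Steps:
$\left(\frac{1}{-239358 + 73142} - 233283\right) - 347787 = \left(\frac{1}{-166216} - 233283\right) - 347787 = \left(- \frac{1}{166216} - 233283\right) - 347787 = - \frac{38775367129}{166216} - 347787 = - \frac{96583131121}{166216}$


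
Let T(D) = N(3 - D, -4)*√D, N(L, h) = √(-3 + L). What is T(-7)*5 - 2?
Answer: -2 + 35*I ≈ -2.0 + 35.0*I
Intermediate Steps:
T(D) = √D*√(-D) (T(D) = √(-3 + (3 - D))*√D = √(-D)*√D = √D*√(-D))
T(-7)*5 - 2 = (√(-7)*√(-1*(-7)))*5 - 2 = ((I*√7)*√7)*5 - 2 = (7*I)*5 - 2 = 35*I - 2 = -2 + 35*I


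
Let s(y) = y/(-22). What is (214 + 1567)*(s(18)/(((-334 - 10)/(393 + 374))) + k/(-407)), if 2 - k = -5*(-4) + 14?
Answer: 474492239/140008 ≈ 3389.0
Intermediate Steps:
s(y) = -y/22 (s(y) = y*(-1/22) = -y/22)
k = -32 (k = 2 - (-5*(-4) + 14) = 2 - (20 + 14) = 2 - 1*34 = 2 - 34 = -32)
(214 + 1567)*(s(18)/(((-334 - 10)/(393 + 374))) + k/(-407)) = (214 + 1567)*((-1/22*18)/(((-334 - 10)/(393 + 374))) - 32/(-407)) = 1781*(-9/(11*((-344/767))) - 32*(-1/407)) = 1781*(-9/(11*((-344*1/767))) + 32/407) = 1781*(-9/(11*(-344/767)) + 32/407) = 1781*(-9/11*(-767/344) + 32/407) = 1781*(6903/3784 + 32/407) = 1781*(266419/140008) = 474492239/140008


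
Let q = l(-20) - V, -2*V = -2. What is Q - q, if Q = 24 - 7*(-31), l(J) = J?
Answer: 262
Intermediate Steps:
V = 1 (V = -½*(-2) = 1)
Q = 241 (Q = 24 + 217 = 241)
q = -21 (q = -20 - 1*1 = -20 - 1 = -21)
Q - q = 241 - 1*(-21) = 241 + 21 = 262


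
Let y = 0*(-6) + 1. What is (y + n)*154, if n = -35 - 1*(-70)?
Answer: 5544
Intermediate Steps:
y = 1 (y = 0 + 1 = 1)
n = 35 (n = -35 + 70 = 35)
(y + n)*154 = (1 + 35)*154 = 36*154 = 5544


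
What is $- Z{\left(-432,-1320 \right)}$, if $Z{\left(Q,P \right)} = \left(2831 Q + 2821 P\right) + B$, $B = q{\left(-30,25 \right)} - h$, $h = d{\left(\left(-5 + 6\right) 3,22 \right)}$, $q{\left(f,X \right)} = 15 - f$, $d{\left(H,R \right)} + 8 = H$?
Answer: $4946662$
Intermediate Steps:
$d{\left(H,R \right)} = -8 + H$
$h = -5$ ($h = -8 + \left(-5 + 6\right) 3 = -8 + 1 \cdot 3 = -8 + 3 = -5$)
$B = 50$ ($B = \left(15 - -30\right) - -5 = \left(15 + 30\right) + 5 = 45 + 5 = 50$)
$Z{\left(Q,P \right)} = 50 + 2821 P + 2831 Q$ ($Z{\left(Q,P \right)} = \left(2831 Q + 2821 P\right) + 50 = \left(2821 P + 2831 Q\right) + 50 = 50 + 2821 P + 2831 Q$)
$- Z{\left(-432,-1320 \right)} = - (50 + 2821 \left(-1320\right) + 2831 \left(-432\right)) = - (50 - 3723720 - 1222992) = \left(-1\right) \left(-4946662\right) = 4946662$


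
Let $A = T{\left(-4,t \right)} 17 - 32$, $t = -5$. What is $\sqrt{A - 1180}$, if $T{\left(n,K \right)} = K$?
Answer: $i \sqrt{1297} \approx 36.014 i$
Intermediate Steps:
$A = -117$ ($A = \left(-5\right) 17 - 32 = -85 - 32 = -117$)
$\sqrt{A - 1180} = \sqrt{-117 - 1180} = \sqrt{-1297} = i \sqrt{1297}$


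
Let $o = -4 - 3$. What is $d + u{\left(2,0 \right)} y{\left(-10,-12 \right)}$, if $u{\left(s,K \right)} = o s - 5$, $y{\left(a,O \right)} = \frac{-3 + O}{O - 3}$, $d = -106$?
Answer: $-125$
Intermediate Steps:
$y{\left(a,O \right)} = 1$ ($y{\left(a,O \right)} = \frac{-3 + O}{-3 + O} = 1$)
$o = -7$ ($o = -4 - 3 = -7$)
$u{\left(s,K \right)} = -5 - 7 s$ ($u{\left(s,K \right)} = - 7 s - 5 = -5 - 7 s$)
$d + u{\left(2,0 \right)} y{\left(-10,-12 \right)} = -106 + \left(-5 - 14\right) 1 = -106 - 19 = -125$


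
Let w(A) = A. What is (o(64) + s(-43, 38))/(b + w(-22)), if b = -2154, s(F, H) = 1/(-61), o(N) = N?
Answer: -3903/132736 ≈ -0.029404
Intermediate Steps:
s(F, H) = -1/61
(o(64) + s(-43, 38))/(b + w(-22)) = (64 - 1/61)/(-2154 - 22) = (3903/61)/(-2176) = (3903/61)*(-1/2176) = -3903/132736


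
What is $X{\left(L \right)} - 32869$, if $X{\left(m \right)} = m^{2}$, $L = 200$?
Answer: $7131$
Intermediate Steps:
$X{\left(L \right)} - 32869 = 200^{2} - 32869 = 40000 - 32869 = 7131$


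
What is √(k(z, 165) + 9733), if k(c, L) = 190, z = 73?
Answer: √9923 ≈ 99.614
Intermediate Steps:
√(k(z, 165) + 9733) = √(190 + 9733) = √9923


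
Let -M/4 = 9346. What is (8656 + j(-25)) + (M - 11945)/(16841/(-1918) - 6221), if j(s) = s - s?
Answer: 103522724686/11948719 ≈ 8663.9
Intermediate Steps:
M = -37384 (M = -4*9346 = -37384)
j(s) = 0
(8656 + j(-25)) + (M - 11945)/(16841/(-1918) - 6221) = (8656 + 0) + (-37384 - 11945)/(16841/(-1918) - 6221) = 8656 - 49329/(16841*(-1/1918) - 6221) = 8656 - 49329/(-16841/1918 - 6221) = 8656 - 49329/(-11948719/1918) = 8656 - 49329*(-1918/11948719) = 8656 + 94613022/11948719 = 103522724686/11948719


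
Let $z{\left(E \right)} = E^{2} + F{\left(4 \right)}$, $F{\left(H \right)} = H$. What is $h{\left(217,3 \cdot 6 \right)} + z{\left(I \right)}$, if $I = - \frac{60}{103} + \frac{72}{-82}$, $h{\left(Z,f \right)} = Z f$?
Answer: $\frac{69767924614}{17833729} \approx 3912.1$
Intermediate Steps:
$I = - \frac{6168}{4223}$ ($I = \left(-60\right) \frac{1}{103} + 72 \left(- \frac{1}{82}\right) = - \frac{60}{103} - \frac{36}{41} = - \frac{6168}{4223} \approx -1.4606$)
$z{\left(E \right)} = 4 + E^{2}$ ($z{\left(E \right)} = E^{2} + 4 = 4 + E^{2}$)
$h{\left(217,3 \cdot 6 \right)} + z{\left(I \right)} = 217 \cdot 3 \cdot 6 + \left(4 + \left(- \frac{6168}{4223}\right)^{2}\right) = 217 \cdot 18 + \left(4 + \frac{38044224}{17833729}\right) = 3906 + \frac{109379140}{17833729} = \frac{69767924614}{17833729}$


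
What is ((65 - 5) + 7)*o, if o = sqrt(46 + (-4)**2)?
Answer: 67*sqrt(62) ≈ 527.56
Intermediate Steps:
o = sqrt(62) (o = sqrt(46 + 16) = sqrt(62) ≈ 7.8740)
((65 - 5) + 7)*o = ((65 - 5) + 7)*sqrt(62) = (60 + 7)*sqrt(62) = 67*sqrt(62)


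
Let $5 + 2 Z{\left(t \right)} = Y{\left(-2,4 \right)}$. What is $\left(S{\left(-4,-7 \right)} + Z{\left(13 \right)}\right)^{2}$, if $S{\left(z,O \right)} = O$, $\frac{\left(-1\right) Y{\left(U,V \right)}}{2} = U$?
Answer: $\frac{225}{4} \approx 56.25$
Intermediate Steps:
$Y{\left(U,V \right)} = - 2 U$
$Z{\left(t \right)} = - \frac{1}{2}$ ($Z{\left(t \right)} = - \frac{5}{2} + \frac{\left(-2\right) \left(-2\right)}{2} = - \frac{5}{2} + \frac{1}{2} \cdot 4 = - \frac{5}{2} + 2 = - \frac{1}{2}$)
$\left(S{\left(-4,-7 \right)} + Z{\left(13 \right)}\right)^{2} = \left(-7 - \frac{1}{2}\right)^{2} = \left(- \frac{15}{2}\right)^{2} = \frac{225}{4}$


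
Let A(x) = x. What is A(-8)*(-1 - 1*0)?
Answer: 8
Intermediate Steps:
A(-8)*(-1 - 1*0) = -8*(-1 - 1*0) = -8*(-1 + 0) = -8*(-1) = 8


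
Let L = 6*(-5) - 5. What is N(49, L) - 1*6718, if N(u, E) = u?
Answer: -6669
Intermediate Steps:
L = -35 (L = -30 - 5 = -35)
N(49, L) - 1*6718 = 49 - 1*6718 = 49 - 6718 = -6669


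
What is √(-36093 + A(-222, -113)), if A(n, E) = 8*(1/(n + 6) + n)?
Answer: 16*I*√11982/9 ≈ 194.6*I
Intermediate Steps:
A(n, E) = 8*n + 8/(6 + n) (A(n, E) = 8*(1/(6 + n) + n) = 8*(n + 1/(6 + n)) = 8*n + 8/(6 + n))
√(-36093 + A(-222, -113)) = √(-36093 + 8*(1 + (-222)² + 6*(-222))/(6 - 222)) = √(-36093 + 8*(1 + 49284 - 1332)/(-216)) = √(-36093 + 8*(-1/216)*47953) = √(-36093 - 47953/27) = √(-1022464/27) = 16*I*√11982/9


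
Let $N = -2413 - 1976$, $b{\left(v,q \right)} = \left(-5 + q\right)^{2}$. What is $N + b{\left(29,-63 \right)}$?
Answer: $235$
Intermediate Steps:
$N = -4389$ ($N = -2413 - 1976 = -4389$)
$N + b{\left(29,-63 \right)} = -4389 + \left(-5 - 63\right)^{2} = -4389 + \left(-68\right)^{2} = -4389 + 4624 = 235$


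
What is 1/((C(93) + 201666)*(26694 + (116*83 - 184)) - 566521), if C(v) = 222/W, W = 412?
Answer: 103/750587662520 ≈ 1.3723e-10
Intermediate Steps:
C(v) = 111/206 (C(v) = 222/412 = 222*(1/412) = 111/206)
1/((C(93) + 201666)*(26694 + (116*83 - 184)) - 566521) = 1/((111/206 + 201666)*(26694 + (116*83 - 184)) - 566521) = 1/(41543307*(26694 + (9628 - 184))/206 - 566521) = 1/(41543307*(26694 + 9444)/206 - 566521) = 1/((41543307/206)*36138 - 566521) = 1/(750646014183/103 - 566521) = 1/(750587662520/103) = 103/750587662520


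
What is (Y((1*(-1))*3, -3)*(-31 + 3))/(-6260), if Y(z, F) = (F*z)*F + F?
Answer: -42/313 ≈ -0.13419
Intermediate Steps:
Y(z, F) = F + z*F² (Y(z, F) = z*F² + F = F + z*F²)
(Y((1*(-1))*3, -3)*(-31 + 3))/(-6260) = ((-3*(1 - 3*1*(-1)*3))*(-31 + 3))/(-6260) = (-3*(1 - (-3)*3)*(-28))*(-1/6260) = (-3*(1 - 3*(-3))*(-28))*(-1/6260) = (-3*(1 + 9)*(-28))*(-1/6260) = (-3*10*(-28))*(-1/6260) = -30*(-28)*(-1/6260) = 840*(-1/6260) = -42/313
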